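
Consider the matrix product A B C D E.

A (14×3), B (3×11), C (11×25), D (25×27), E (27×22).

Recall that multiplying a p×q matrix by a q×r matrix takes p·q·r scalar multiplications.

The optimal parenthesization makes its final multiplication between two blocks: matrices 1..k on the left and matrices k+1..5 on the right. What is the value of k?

1

Adjacent pairs: AB = 14·3·11 = 462; BC = 3·11·25 = 825; CD = 11·25·27 = 7425; DE = 25·27·22 = 14850.
Length 3: A..C: k=1: 0+825+14·3·25=1875; k=2: 462+0+14·11·25=4312 → min 1875 | B..D: k=2: 0+7425+3·11·27=8316; k=3: 825+0+3·25·27=2850 → min 2850 | C..E: k=3: 0+14850+11·25·22=20900; k=4: 7425+0+11·27·22=13959 → min 13959.
Length 4: A..D: k=1: 0+2850+14·3·27=3984; k=2: 462+7425+14·11·27=12045; k=3: 1875+0+14·25·27=11325 → min 3984 | B..E: k=2: 0+13959+3·11·22=14685; k=3: 825+14850+3·25·22=17325; k=4: 2850+0+3·27·22=4632 → min 4632.
Top-level splits: k=1: (A..A)·(B..E) → 0+4632+14·3·22 = 5556; k=2: (A..B)·(C..E) → 462+13959+14·11·22 = 17809; k=3: (A..C)·(D..E) → 1875+14850+14·25·22 = 24425; k=4: (A..D)·(E..E) → 3984+0+14·27·22 = 12300.
Best split is after A, i.e. k = 1.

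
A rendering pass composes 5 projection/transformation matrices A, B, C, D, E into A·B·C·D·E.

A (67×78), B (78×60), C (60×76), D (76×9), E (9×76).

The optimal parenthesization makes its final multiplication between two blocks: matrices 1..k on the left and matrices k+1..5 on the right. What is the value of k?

4

Adjacent pairs: AB = 67·78·60 = 313560; BC = 78·60·76 = 355680; CD = 60·76·9 = 41040; DE = 76·9·76 = 51984.
Length 3: A..C: k=1: 0+355680+67·78·76=752856; k=2: 313560+0+67·60·76=619080 → min 619080 | B..D: k=2: 0+41040+78·60·9=83160; k=3: 355680+0+78·76·9=409032 → min 83160 | C..E: k=3: 0+51984+60·76·76=398544; k=4: 41040+0+60·9·76=82080 → min 82080.
Length 4: A..D: k=1: 0+83160+67·78·9=130194; k=2: 313560+41040+67·60·9=390780; k=3: 619080+0+67·76·9=664908 → min 130194 | B..E: k=2: 0+82080+78·60·76=437760; k=3: 355680+51984+78·76·76=858192; k=4: 83160+0+78·9·76=136512 → min 136512.
Top-level splits: k=1: (A..A)·(B..E) → 0+136512+67·78·76 = 533688; k=2: (A..B)·(C..E) → 313560+82080+67·60·76 = 701160; k=3: (A..C)·(D..E) → 619080+51984+67·76·76 = 1058056; k=4: (A..D)·(E..E) → 130194+0+67·9·76 = 176022.
Best split is after D, i.e. k = 4.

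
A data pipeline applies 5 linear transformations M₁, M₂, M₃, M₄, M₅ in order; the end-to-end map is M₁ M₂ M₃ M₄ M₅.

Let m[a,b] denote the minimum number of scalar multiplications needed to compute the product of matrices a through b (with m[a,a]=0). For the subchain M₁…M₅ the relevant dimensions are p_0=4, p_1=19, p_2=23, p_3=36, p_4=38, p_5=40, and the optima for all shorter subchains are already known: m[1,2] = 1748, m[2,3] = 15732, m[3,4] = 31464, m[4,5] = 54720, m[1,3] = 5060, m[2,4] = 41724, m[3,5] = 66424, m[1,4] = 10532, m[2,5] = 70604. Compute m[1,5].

m[1,5] = min over k∈[1,4] of m[1,k]+m[k+1,5]+p_{0}·p_k·p_{5}.
k=1: 0 + 70604 + 4·19·40 = 73644; k=2: 1748 + 66424 + 4·23·40 = 71852; k=3: 5060 + 54720 + 4·36·40 = 65540; k=4: 10532 + 0 + 4·38·40 = 16612.
Minimum: 16612 at k=4.

16612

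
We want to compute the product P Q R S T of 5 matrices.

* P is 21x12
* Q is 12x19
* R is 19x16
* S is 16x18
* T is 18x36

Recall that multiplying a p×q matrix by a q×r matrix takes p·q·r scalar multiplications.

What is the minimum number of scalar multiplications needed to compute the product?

Adjacent pairs: PQ = 21·12·19 = 4788; QR = 12·19·16 = 3648; RS = 19·16·18 = 5472; ST = 16·18·36 = 10368.
Length 3: P..R: k=1: 0+3648+21·12·16=7680; k=2: 4788+0+21·19·16=11172 → min 7680 | Q..S: k=2: 0+5472+12·19·18=9576; k=3: 3648+0+12·16·18=7104 → min 7104 | R..T: k=3: 0+10368+19·16·36=21312; k=4: 5472+0+19·18·36=17784 → min 17784.
Length 4: P..S: k=1: 0+7104+21·12·18=11640; k=2: 4788+5472+21·19·18=17442; k=3: 7680+0+21·16·18=13728 → min 11640 | Q..T: k=2: 0+17784+12·19·36=25992; k=3: 3648+10368+12·16·36=20928; k=4: 7104+0+12·18·36=14880 → min 14880.
Length 5: P..T: k=1: 0+14880+21·12·36=23952; k=2: 4788+17784+21·19·36=36936; k=3: 7680+10368+21·16·36=30144; k=4: 11640+0+21·18·36=25248 → min 23952.
Optimal order: (P (((Q R) S) T)) with cost 23952.

23952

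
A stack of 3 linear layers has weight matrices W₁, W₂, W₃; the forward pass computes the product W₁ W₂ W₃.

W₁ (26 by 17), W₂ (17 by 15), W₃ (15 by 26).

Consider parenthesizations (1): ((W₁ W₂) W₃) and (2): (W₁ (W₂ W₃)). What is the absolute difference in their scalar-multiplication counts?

1352

Order (1) = ((W₁ W₂) W₃): (W₁ W₂): 26×17 by 17×15 → 26×15, cost 26·17·15 = 6630; ((W₁ W₂) W₃): 26×15 by 15×26 → 26×26, cost 26·15·26 = 10140; cumulative 16770. Total 16770.
Order (2) = (W₁ (W₂ W₃)): (W₂ W₃): 17×15 by 15×26 → 17×26, cost 17·15·26 = 6630; (W₁ (W₂ W₃)): 26×17 by 17×26 → 26×26, cost 26·17·26 = 11492; cumulative 18122. Total 18122.
Difference: |16770 − 18122| = 1352.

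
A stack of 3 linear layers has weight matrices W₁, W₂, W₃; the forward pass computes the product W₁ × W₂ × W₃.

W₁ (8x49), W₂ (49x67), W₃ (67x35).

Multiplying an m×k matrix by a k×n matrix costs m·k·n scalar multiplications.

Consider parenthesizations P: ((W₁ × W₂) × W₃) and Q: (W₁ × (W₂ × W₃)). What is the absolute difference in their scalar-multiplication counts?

83601

Order P = ((W₁ × W₂) × W₃): (W₁ × W₂): 8×49 by 49×67 → 8×67, cost 8·49·67 = 26264; ((W₁ × W₂) × W₃): 8×67 by 67×35 → 8×35, cost 8·67·35 = 18760; cumulative 45024. Total 45024.
Order Q = (W₁ × (W₂ × W₃)): (W₂ × W₃): 49×67 by 67×35 → 49×35, cost 49·67·35 = 114905; (W₁ × (W₂ × W₃)): 8×49 by 49×35 → 8×35, cost 8·49·35 = 13720; cumulative 128625. Total 128625.
Difference: |45024 − 128625| = 83601.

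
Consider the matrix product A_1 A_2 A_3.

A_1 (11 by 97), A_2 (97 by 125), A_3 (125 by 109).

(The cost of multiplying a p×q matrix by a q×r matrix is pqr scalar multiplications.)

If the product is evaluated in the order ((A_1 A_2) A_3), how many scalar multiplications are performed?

283250

(A_1 A_2): 11×97 by 97×125 → 11×125, cost 11·97·125 = 133375
((A_1 A_2) A_3): 11×125 by 125×109 → 11×109, cost 11·125·109 = 149875; cumulative 283250
Total: 283250 scalar multiplications.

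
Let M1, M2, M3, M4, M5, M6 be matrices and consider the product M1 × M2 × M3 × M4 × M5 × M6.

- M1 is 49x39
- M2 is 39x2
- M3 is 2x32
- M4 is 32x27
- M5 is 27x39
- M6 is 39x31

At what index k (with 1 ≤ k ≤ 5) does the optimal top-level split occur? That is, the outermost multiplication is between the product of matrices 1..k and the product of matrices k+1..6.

Adjacent pairs: M1M2 = 49·39·2 = 3822; M2M3 = 39·2·32 = 2496; M3M4 = 2·32·27 = 1728; M4M5 = 32·27·39 = 33696; M5M6 = 27·39·31 = 32643.
Length 3: M1..M3: k=1: 0+2496+49·39·32=63648; k=2: 3822+0+49·2·32=6958 → min 6958 | M2..M4: k=2: 0+1728+39·2·27=3834; k=3: 2496+0+39·32·27=36192 → min 3834 | M3..M5: k=3: 0+33696+2·32·39=36192; k=4: 1728+0+2·27·39=3834 → min 3834 | M4..M6: k=4: 0+32643+32·27·31=59427; k=5: 33696+0+32·39·31=72384 → min 59427.
Length 4: M1..M4: k=1: 0+3834+49·39·27=55431; k=2: 3822+1728+49·2·27=8196; k=3: 6958+0+49·32·27=49294 → min 8196 | M2..M5: k=2: 0+3834+39·2·39=6876; k=3: 2496+33696+39·32·39=84864; k=4: 3834+0+39·27·39=44901 → min 6876 | M3..M6: k=3: 0+59427+2·32·31=61411; k=4: 1728+32643+2·27·31=36045; k=5: 3834+0+2·39·31=6252 → min 6252.
Length 5: M1..M5: k=1: 0+6876+49·39·39=81405; k=2: 3822+3834+49·2·39=11478; k=3: 6958+33696+49·32·39=101806; k=4: 8196+0+49·27·39=59793 → min 11478 | M2..M6: k=2: 0+6252+39·2·31=8670; k=3: 2496+59427+39·32·31=100611; k=4: 3834+32643+39·27·31=69120; k=5: 6876+0+39·39·31=54027 → min 8670.
Top-level splits: k=1: (M1..M1)·(M2..M6) → 0+8670+49·39·31 = 67911; k=2: (M1..M2)·(M3..M6) → 3822+6252+49·2·31 = 13112; k=3: (M1..M3)·(M4..M6) → 6958+59427+49·32·31 = 114993; k=4: (M1..M4)·(M5..M6) → 8196+32643+49·27·31 = 81852; k=5: (M1..M5)·(M6..M6) → 11478+0+49·39·31 = 70719.
Best split is after M2, i.e. k = 2.

2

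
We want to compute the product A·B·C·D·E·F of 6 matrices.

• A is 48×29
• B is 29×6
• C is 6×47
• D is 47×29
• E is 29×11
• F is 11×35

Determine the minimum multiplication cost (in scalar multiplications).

30834

Adjacent pairs: AB = 48·29·6 = 8352; BC = 29·6·47 = 8178; CD = 6·47·29 = 8178; DE = 47·29·11 = 14993; EF = 29·11·35 = 11165.
Length 3: A..C: k=1: 0+8178+48·29·47=73602; k=2: 8352+0+48·6·47=21888 → min 21888 | B..D: k=2: 0+8178+29·6·29=13224; k=3: 8178+0+29·47·29=47705 → min 13224 | C..E: k=3: 0+14993+6·47·11=18095; k=4: 8178+0+6·29·11=10092 → min 10092 | D..F: k=4: 0+11165+47·29·35=58870; k=5: 14993+0+47·11·35=33088 → min 33088.
Length 4: A..D: k=1: 0+13224+48·29·29=53592; k=2: 8352+8178+48·6·29=24882; k=3: 21888+0+48·47·29=87312 → min 24882 | B..E: k=2: 0+10092+29·6·11=12006; k=3: 8178+14993+29·47·11=38164; k=4: 13224+0+29·29·11=22475 → min 12006 | C..F: k=3: 0+33088+6·47·35=42958; k=4: 8178+11165+6·29·35=25433; k=5: 10092+0+6·11·35=12402 → min 12402.
Length 5: A..E: k=1: 0+12006+48·29·11=27318; k=2: 8352+10092+48·6·11=21612; k=3: 21888+14993+48·47·11=61697; k=4: 24882+0+48·29·11=40194 → min 21612 | B..F: k=2: 0+12402+29·6·35=18492; k=3: 8178+33088+29·47·35=88971; k=4: 13224+11165+29·29·35=53824; k=5: 12006+0+29·11·35=23171 → min 18492.
Length 6: A..F: k=1: 0+18492+48·29·35=67212; k=2: 8352+12402+48·6·35=30834; k=3: 21888+33088+48·47·35=133936; k=4: 24882+11165+48·29·35=84767; k=5: 21612+0+48·11·35=40092 → min 30834.
Optimal order: ((A·B)·(((C·D)·E)·F)) with cost 30834.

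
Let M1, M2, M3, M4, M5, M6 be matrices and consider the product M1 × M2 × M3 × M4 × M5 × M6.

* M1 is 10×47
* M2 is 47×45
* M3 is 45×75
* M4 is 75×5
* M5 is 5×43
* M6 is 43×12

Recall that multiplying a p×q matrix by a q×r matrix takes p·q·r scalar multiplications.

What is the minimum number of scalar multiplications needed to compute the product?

Adjacent pairs: M1M2 = 10·47·45 = 21150; M2M3 = 47·45·75 = 158625; M3M4 = 45·75·5 = 16875; M4M5 = 75·5·43 = 16125; M5M6 = 5·43·12 = 2580.
Length 3: M1..M3: k=1: 0+158625+10·47·75=193875; k=2: 21150+0+10·45·75=54900 → min 54900 | M2..M4: k=2: 0+16875+47·45·5=27450; k=3: 158625+0+47·75·5=176250 → min 27450 | M3..M5: k=3: 0+16125+45·75·43=161250; k=4: 16875+0+45·5·43=26550 → min 26550 | M4..M6: k=4: 0+2580+75·5·12=7080; k=5: 16125+0+75·43·12=54825 → min 7080.
Length 4: M1..M4: k=1: 0+27450+10·47·5=29800; k=2: 21150+16875+10·45·5=40275; k=3: 54900+0+10·75·5=58650 → min 29800 | M2..M5: k=2: 0+26550+47·45·43=117495; k=3: 158625+16125+47·75·43=326325; k=4: 27450+0+47·5·43=37555 → min 37555 | M3..M6: k=3: 0+7080+45·75·12=47580; k=4: 16875+2580+45·5·12=22155; k=5: 26550+0+45·43·12=49770 → min 22155.
Length 5: M1..M5: k=1: 0+37555+10·47·43=57765; k=2: 21150+26550+10·45·43=67050; k=3: 54900+16125+10·75·43=103275; k=4: 29800+0+10·5·43=31950 → min 31950 | M2..M6: k=2: 0+22155+47·45·12=47535; k=3: 158625+7080+47·75·12=208005; k=4: 27450+2580+47·5·12=32850; k=5: 37555+0+47·43·12=61807 → min 32850.
Length 6: M1..M6: k=1: 0+32850+10·47·12=38490; k=2: 21150+22155+10·45·12=48705; k=3: 54900+7080+10·75·12=70980; k=4: 29800+2580+10·5·12=32980; k=5: 31950+0+10·43·12=37110 → min 32980.
Optimal order: ((M1 × (M2 × (M3 × M4))) × (M5 × M6)) with cost 32980.

32980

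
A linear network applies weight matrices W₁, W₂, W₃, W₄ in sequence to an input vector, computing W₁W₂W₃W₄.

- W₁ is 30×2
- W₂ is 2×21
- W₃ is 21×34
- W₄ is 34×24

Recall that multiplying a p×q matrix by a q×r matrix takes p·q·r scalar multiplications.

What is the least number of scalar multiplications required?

Adjacent pairs: W₁W₂ = 30·2·21 = 1260; W₂W₃ = 2·21·34 = 1428; W₃W₄ = 21·34·24 = 17136.
Length 3: W₁..W₃: k=1: 0+1428+30·2·34=3468; k=2: 1260+0+30·21·34=22680 → min 3468 | W₂..W₄: k=2: 0+17136+2·21·24=18144; k=3: 1428+0+2·34·24=3060 → min 3060.
Length 4: W₁..W₄: k=1: 0+3060+30·2·24=4500; k=2: 1260+17136+30·21·24=33516; k=3: 3468+0+30·34·24=27948 → min 4500.
Optimal order: (W₁((W₂W₃)W₄)) with cost 4500.

4500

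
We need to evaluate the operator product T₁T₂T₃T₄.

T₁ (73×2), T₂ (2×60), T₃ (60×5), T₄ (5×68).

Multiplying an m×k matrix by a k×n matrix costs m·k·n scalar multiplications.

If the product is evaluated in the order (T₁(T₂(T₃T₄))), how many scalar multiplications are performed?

(T₃T₄): 60×5 by 5×68 → 60×68, cost 60·5·68 = 20400
(T₂(T₃T₄)): 2×60 by 60×68 → 2×68, cost 2·60·68 = 8160; cumulative 28560
(T₁(T₂(T₃T₄))): 73×2 by 2×68 → 73×68, cost 73·2·68 = 9928; cumulative 38488
Total: 38488 scalar multiplications.

38488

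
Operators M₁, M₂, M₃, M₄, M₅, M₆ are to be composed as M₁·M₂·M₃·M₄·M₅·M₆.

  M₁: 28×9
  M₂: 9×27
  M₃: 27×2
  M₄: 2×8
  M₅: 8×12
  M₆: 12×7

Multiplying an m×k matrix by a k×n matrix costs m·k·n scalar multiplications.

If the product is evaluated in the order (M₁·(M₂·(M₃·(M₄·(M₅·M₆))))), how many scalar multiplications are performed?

4627

(M₅·M₆): 8×12 by 12×7 → 8×7, cost 8·12·7 = 672
(M₄·(M₅·M₆)): 2×8 by 8×7 → 2×7, cost 2·8·7 = 112; cumulative 784
(M₃·(M₄·(M₅·M₆))): 27×2 by 2×7 → 27×7, cost 27·2·7 = 378; cumulative 1162
(M₂·(M₃·(M₄·(M₅·M₆)))): 9×27 by 27×7 → 9×7, cost 9·27·7 = 1701; cumulative 2863
(M₁·(M₂·(M₃·(M₄·(M₅·M₆))))): 28×9 by 9×7 → 28×7, cost 28·9·7 = 1764; cumulative 4627
Total: 4627 scalar multiplications.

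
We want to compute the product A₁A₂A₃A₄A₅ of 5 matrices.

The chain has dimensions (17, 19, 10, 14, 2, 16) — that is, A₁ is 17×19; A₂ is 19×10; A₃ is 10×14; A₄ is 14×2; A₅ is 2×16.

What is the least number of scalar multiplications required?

1850

Adjacent pairs: A₁A₂ = 17·19·10 = 3230; A₂A₃ = 19·10·14 = 2660; A₃A₄ = 10·14·2 = 280; A₄A₅ = 14·2·16 = 448.
Length 3: A₁..A₃: k=1: 0+2660+17·19·14=7182; k=2: 3230+0+17·10·14=5610 → min 5610 | A₂..A₄: k=2: 0+280+19·10·2=660; k=3: 2660+0+19·14·2=3192 → min 660 | A₃..A₅: k=3: 0+448+10·14·16=2688; k=4: 280+0+10·2·16=600 → min 600.
Length 4: A₁..A₄: k=1: 0+660+17·19·2=1306; k=2: 3230+280+17·10·2=3850; k=3: 5610+0+17·14·2=6086 → min 1306 | A₂..A₅: k=2: 0+600+19·10·16=3640; k=3: 2660+448+19·14·16=7364; k=4: 660+0+19·2·16=1268 → min 1268.
Length 5: A₁..A₅: k=1: 0+1268+17·19·16=6436; k=2: 3230+600+17·10·16=6550; k=3: 5610+448+17·14·16=9866; k=4: 1306+0+17·2·16=1850 → min 1850.
Optimal order: ((A₁(A₂(A₃A₄)))A₅) with cost 1850.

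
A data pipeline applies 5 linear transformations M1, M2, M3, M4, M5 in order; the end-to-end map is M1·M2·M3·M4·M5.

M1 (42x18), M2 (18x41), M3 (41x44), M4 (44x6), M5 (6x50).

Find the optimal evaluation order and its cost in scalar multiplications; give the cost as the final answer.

32388

Adjacent pairs: M1M2 = 42·18·41 = 30996; M2M3 = 18·41·44 = 32472; M3M4 = 41·44·6 = 10824; M4M5 = 44·6·50 = 13200.
Length 3: M1..M3: k=1: 0+32472+42·18·44=65736; k=2: 30996+0+42·41·44=106764 → min 65736 | M2..M4: k=2: 0+10824+18·41·6=15252; k=3: 32472+0+18·44·6=37224 → min 15252 | M3..M5: k=3: 0+13200+41·44·50=103400; k=4: 10824+0+41·6·50=23124 → min 23124.
Length 4: M1..M4: k=1: 0+15252+42·18·6=19788; k=2: 30996+10824+42·41·6=52152; k=3: 65736+0+42·44·6=76824 → min 19788 | M2..M5: k=2: 0+23124+18·41·50=60024; k=3: 32472+13200+18·44·50=85272; k=4: 15252+0+18·6·50=20652 → min 20652.
Length 5: M1..M5: k=1: 0+20652+42·18·50=58452; k=2: 30996+23124+42·41·50=140220; k=3: 65736+13200+42·44·50=171336; k=4: 19788+0+42·6·50=32388 → min 32388.
Optimal parenthesization: ((M1·(M2·(M3·M4)))·M5) with cost 32388.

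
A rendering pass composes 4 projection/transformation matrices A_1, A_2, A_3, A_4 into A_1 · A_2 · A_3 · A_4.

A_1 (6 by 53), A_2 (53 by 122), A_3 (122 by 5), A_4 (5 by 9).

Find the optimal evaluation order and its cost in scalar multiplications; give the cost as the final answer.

34190

Adjacent pairs: A_1A_2 = 6·53·122 = 38796; A_2A_3 = 53·122·5 = 32330; A_3A_4 = 122·5·9 = 5490.
Length 3: A_1..A_3: k=1: 0+32330+6·53·5=33920; k=2: 38796+0+6·122·5=42456 → min 33920 | A_2..A_4: k=2: 0+5490+53·122·9=63684; k=3: 32330+0+53·5·9=34715 → min 34715.
Length 4: A_1..A_4: k=1: 0+34715+6·53·9=37577; k=2: 38796+5490+6·122·9=50874; k=3: 33920+0+6·5·9=34190 → min 34190.
Optimal parenthesization: ((A_1 · (A_2 · A_3)) · A_4) with cost 34190.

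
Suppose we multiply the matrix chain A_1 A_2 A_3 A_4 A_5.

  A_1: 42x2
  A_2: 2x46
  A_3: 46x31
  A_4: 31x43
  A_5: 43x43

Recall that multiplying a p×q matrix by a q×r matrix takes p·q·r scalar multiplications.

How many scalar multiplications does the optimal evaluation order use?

Adjacent pairs: A_1A_2 = 42·2·46 = 3864; A_2A_3 = 2·46·31 = 2852; A_3A_4 = 46·31·43 = 61318; A_4A_5 = 31·43·43 = 57319.
Length 3: A_1..A_3: k=1: 0+2852+42·2·31=5456; k=2: 3864+0+42·46·31=63756 → min 5456 | A_2..A_4: k=2: 0+61318+2·46·43=65274; k=3: 2852+0+2·31·43=5518 → min 5518 | A_3..A_5: k=3: 0+57319+46·31·43=118637; k=4: 61318+0+46·43·43=146372 → min 118637.
Length 4: A_1..A_4: k=1: 0+5518+42·2·43=9130; k=2: 3864+61318+42·46·43=148258; k=3: 5456+0+42·31·43=61442 → min 9130 | A_2..A_5: k=2: 0+118637+2·46·43=122593; k=3: 2852+57319+2·31·43=62837; k=4: 5518+0+2·43·43=9216 → min 9216.
Length 5: A_1..A_5: k=1: 0+9216+42·2·43=12828; k=2: 3864+118637+42·46·43=205577; k=3: 5456+57319+42·31·43=118761; k=4: 9130+0+42·43·43=86788 → min 12828.
Optimal order: (A_1 (((A_2 A_3) A_4) A_5)) with cost 12828.

12828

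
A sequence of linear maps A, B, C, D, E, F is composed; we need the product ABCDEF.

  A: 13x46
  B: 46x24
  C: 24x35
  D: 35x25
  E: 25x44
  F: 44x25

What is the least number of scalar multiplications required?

Adjacent pairs: AB = 13·46·24 = 14352; BC = 46·24·35 = 38640; CD = 24·35·25 = 21000; DE = 35·25·44 = 38500; EF = 25·44·25 = 27500.
Length 3: A..C: k=1: 0+38640+13·46·35=59570; k=2: 14352+0+13·24·35=25272 → min 25272 | B..D: k=2: 0+21000+46·24·25=48600; k=3: 38640+0+46·35·25=78890 → min 48600 | C..E: k=3: 0+38500+24·35·44=75460; k=4: 21000+0+24·25·44=47400 → min 47400 | D..F: k=4: 0+27500+35·25·25=49375; k=5: 38500+0+35·44·25=77000 → min 49375.
Length 4: A..D: k=1: 0+48600+13·46·25=63550; k=2: 14352+21000+13·24·25=43152; k=3: 25272+0+13·35·25=36647 → min 36647 | B..E: k=2: 0+47400+46·24·44=95976; k=3: 38640+38500+46·35·44=147980; k=4: 48600+0+46·25·44=99200 → min 95976 | C..F: k=3: 0+49375+24·35·25=70375; k=4: 21000+27500+24·25·25=63500; k=5: 47400+0+24·44·25=73800 → min 63500.
Length 5: A..E: k=1: 0+95976+13·46·44=122288; k=2: 14352+47400+13·24·44=75480; k=3: 25272+38500+13·35·44=83792; k=4: 36647+0+13·25·44=50947 → min 50947 | B..F: k=2: 0+63500+46·24·25=91100; k=3: 38640+49375+46·35·25=128265; k=4: 48600+27500+46·25·25=104850; k=5: 95976+0+46·44·25=146576 → min 91100.
Length 6: A..F: k=1: 0+91100+13·46·25=106050; k=2: 14352+63500+13·24·25=85652; k=3: 25272+49375+13·35·25=86022; k=4: 36647+27500+13·25·25=72272; k=5: 50947+0+13·44·25=65247 → min 65247.
Optimal order: (((((AB)C)D)E)F) with cost 65247.

65247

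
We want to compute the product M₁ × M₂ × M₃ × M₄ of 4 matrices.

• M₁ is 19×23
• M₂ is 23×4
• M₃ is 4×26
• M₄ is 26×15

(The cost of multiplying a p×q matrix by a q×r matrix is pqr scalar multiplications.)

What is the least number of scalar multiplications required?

4448

Adjacent pairs: M₁M₂ = 19·23·4 = 1748; M₂M₃ = 23·4·26 = 2392; M₃M₄ = 4·26·15 = 1560.
Length 3: M₁..M₃: k=1: 0+2392+19·23·26=13754; k=2: 1748+0+19·4·26=3724 → min 3724 | M₂..M₄: k=2: 0+1560+23·4·15=2940; k=3: 2392+0+23·26·15=11362 → min 2940.
Length 4: M₁..M₄: k=1: 0+2940+19·23·15=9495; k=2: 1748+1560+19·4·15=4448; k=3: 3724+0+19·26·15=11134 → min 4448.
Optimal order: ((M₁ × M₂) × (M₃ × M₄)) with cost 4448.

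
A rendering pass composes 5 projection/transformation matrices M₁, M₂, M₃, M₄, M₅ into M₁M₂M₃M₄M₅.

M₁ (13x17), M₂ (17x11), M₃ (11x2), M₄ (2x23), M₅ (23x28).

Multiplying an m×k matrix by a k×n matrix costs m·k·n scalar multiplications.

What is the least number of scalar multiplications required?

Adjacent pairs: M₁M₂ = 13·17·11 = 2431; M₂M₃ = 17·11·2 = 374; M₃M₄ = 11·2·23 = 506; M₄M₅ = 2·23·28 = 1288.
Length 3: M₁..M₃: k=1: 0+374+13·17·2=816; k=2: 2431+0+13·11·2=2717 → min 816 | M₂..M₄: k=2: 0+506+17·11·23=4807; k=3: 374+0+17·2·23=1156 → min 1156 | M₃..M₅: k=3: 0+1288+11·2·28=1904; k=4: 506+0+11·23·28=7590 → min 1904.
Length 4: M₁..M₄: k=1: 0+1156+13·17·23=6239; k=2: 2431+506+13·11·23=6226; k=3: 816+0+13·2·23=1414 → min 1414 | M₂..M₅: k=2: 0+1904+17·11·28=7140; k=3: 374+1288+17·2·28=2614; k=4: 1156+0+17·23·28=12104 → min 2614.
Length 5: M₁..M₅: k=1: 0+2614+13·17·28=8802; k=2: 2431+1904+13·11·28=8339; k=3: 816+1288+13·2·28=2832; k=4: 1414+0+13·23·28=9786 → min 2832.
Optimal order: ((M₁(M₂M₃))(M₄M₅)) with cost 2832.

2832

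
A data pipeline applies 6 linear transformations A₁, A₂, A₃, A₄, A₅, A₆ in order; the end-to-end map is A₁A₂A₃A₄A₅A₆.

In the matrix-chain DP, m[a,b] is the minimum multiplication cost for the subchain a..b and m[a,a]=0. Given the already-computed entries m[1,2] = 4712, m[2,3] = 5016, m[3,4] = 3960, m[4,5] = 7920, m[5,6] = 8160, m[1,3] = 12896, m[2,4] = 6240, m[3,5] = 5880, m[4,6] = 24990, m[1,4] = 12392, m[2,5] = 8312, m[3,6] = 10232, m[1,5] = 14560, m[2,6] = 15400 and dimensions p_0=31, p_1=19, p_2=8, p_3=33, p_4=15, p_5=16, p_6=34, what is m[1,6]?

23376

m[1,6] = min over k∈[1,5] of m[1,k]+m[k+1,6]+p_{0}·p_k·p_{6}.
k=1: 0 + 15400 + 31·19·34 = 35426; k=2: 4712 + 10232 + 31·8·34 = 23376; k=3: 12896 + 24990 + 31·33·34 = 72668; k=4: 12392 + 8160 + 31·15·34 = 36362; k=5: 14560 + 0 + 31·16·34 = 31424.
Minimum: 23376 at k=2.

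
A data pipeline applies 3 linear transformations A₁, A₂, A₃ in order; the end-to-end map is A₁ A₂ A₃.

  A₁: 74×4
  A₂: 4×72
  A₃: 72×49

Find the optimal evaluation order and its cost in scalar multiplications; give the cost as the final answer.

28616

(A₁ (A₂ A₃)): cost 28616.
((A₁ A₂) A₃): cost 282384.
Optimal: (A₁ (A₂ A₃)) with cost 28616.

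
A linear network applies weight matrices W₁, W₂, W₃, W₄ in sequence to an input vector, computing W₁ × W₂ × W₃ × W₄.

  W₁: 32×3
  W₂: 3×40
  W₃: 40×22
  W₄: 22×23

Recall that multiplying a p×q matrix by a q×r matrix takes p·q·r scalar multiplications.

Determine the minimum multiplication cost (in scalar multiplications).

6366

Adjacent pairs: W₁W₂ = 32·3·40 = 3840; W₂W₃ = 3·40·22 = 2640; W₃W₄ = 40·22·23 = 20240.
Length 3: W₁..W₃: k=1: 0+2640+32·3·22=4752; k=2: 3840+0+32·40·22=32000 → min 4752 | W₂..W₄: k=2: 0+20240+3·40·23=23000; k=3: 2640+0+3·22·23=4158 → min 4158.
Length 4: W₁..W₄: k=1: 0+4158+32·3·23=6366; k=2: 3840+20240+32·40·23=53520; k=3: 4752+0+32·22·23=20944 → min 6366.
Optimal order: (W₁ × ((W₂ × W₃) × W₄)) with cost 6366.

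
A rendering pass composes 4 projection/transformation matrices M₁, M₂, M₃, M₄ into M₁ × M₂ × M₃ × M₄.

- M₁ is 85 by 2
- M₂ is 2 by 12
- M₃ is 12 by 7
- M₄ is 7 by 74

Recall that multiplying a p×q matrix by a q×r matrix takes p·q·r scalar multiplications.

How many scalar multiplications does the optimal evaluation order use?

13784

Adjacent pairs: M₁M₂ = 85·2·12 = 2040; M₂M₃ = 2·12·7 = 168; M₃M₄ = 12·7·74 = 6216.
Length 3: M₁..M₃: k=1: 0+168+85·2·7=1358; k=2: 2040+0+85·12·7=9180 → min 1358 | M₂..M₄: k=2: 0+6216+2·12·74=7992; k=3: 168+0+2·7·74=1204 → min 1204.
Length 4: M₁..M₄: k=1: 0+1204+85·2·74=13784; k=2: 2040+6216+85·12·74=83736; k=3: 1358+0+85·7·74=45388 → min 13784.
Optimal order: (M₁ × ((M₂ × M₃) × M₄)) with cost 13784.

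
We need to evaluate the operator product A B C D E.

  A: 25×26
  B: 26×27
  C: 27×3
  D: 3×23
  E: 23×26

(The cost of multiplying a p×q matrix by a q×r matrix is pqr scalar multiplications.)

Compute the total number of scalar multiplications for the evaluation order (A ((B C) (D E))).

(B C): 26×27 by 27×3 → 26×3, cost 26·27·3 = 2106
(D E): 3×23 by 23×26 → 3×26, cost 3·23·26 = 1794
((B C) (D E)): 26×3 by 3×26 → 26×26, cost 26·3·26 = 2028; cumulative 5928
(A ((B C) (D E))): 25×26 by 26×26 → 25×26, cost 25·26·26 = 16900; cumulative 22828
Total: 22828 scalar multiplications.

22828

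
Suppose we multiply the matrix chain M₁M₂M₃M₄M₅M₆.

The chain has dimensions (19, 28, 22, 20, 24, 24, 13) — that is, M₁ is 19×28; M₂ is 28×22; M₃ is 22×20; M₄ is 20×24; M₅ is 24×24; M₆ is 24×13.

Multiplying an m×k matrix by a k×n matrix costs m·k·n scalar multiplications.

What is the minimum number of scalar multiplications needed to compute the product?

34372

Adjacent pairs: M₁M₂ = 19·28·22 = 11704; M₂M₃ = 28·22·20 = 12320; M₃M₄ = 22·20·24 = 10560; M₄M₅ = 20·24·24 = 11520; M₅M₆ = 24·24·13 = 7488.
Length 3: M₁..M₃: k=1: 0+12320+19·28·20=22960; k=2: 11704+0+19·22·20=20064 → min 20064 | M₂..M₄: k=2: 0+10560+28·22·24=25344; k=3: 12320+0+28·20·24=25760 → min 25344 | M₃..M₅: k=3: 0+11520+22·20·24=22080; k=4: 10560+0+22·24·24=23232 → min 22080 | M₄..M₆: k=4: 0+7488+20·24·13=13728; k=5: 11520+0+20·24·13=17760 → min 13728.
Length 4: M₁..M₄: k=1: 0+25344+19·28·24=38112; k=2: 11704+10560+19·22·24=32296; k=3: 20064+0+19·20·24=29184 → min 29184 | M₂..M₅: k=2: 0+22080+28·22·24=36864; k=3: 12320+11520+28·20·24=37280; k=4: 25344+0+28·24·24=41472 → min 36864 | M₃..M₆: k=3: 0+13728+22·20·13=19448; k=4: 10560+7488+22·24·13=24912; k=5: 22080+0+22·24·13=28944 → min 19448.
Length 5: M₁..M₅: k=1: 0+36864+19·28·24=49632; k=2: 11704+22080+19·22·24=43816; k=3: 20064+11520+19·20·24=40704; k=4: 29184+0+19·24·24=40128 → min 40128 | M₂..M₆: k=2: 0+19448+28·22·13=27456; k=3: 12320+13728+28·20·13=33328; k=4: 25344+7488+28·24·13=41568; k=5: 36864+0+28·24·13=45600 → min 27456.
Length 6: M₁..M₆: k=1: 0+27456+19·28·13=34372; k=2: 11704+19448+19·22·13=36586; k=3: 20064+13728+19·20·13=38732; k=4: 29184+7488+19·24·13=42600; k=5: 40128+0+19·24·13=46056 → min 34372.
Optimal order: (M₁(M₂(M₃(M₄(M₅M₆))))) with cost 34372.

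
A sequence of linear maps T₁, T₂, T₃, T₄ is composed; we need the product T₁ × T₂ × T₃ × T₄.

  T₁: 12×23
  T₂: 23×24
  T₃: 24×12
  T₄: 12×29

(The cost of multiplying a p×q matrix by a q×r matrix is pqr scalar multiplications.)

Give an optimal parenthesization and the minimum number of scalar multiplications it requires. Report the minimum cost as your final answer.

14112

Adjacent pairs: T₁T₂ = 12·23·24 = 6624; T₂T₃ = 23·24·12 = 6624; T₃T₄ = 24·12·29 = 8352.
Length 3: T₁..T₃: k=1: 0+6624+12·23·12=9936; k=2: 6624+0+12·24·12=10080 → min 9936 | T₂..T₄: k=2: 0+8352+23·24·29=24360; k=3: 6624+0+23·12·29=14628 → min 14628.
Length 4: T₁..T₄: k=1: 0+14628+12·23·29=22632; k=2: 6624+8352+12·24·29=23328; k=3: 9936+0+12·12·29=14112 → min 14112.
Optimal parenthesization: ((T₁ × (T₂ × T₃)) × T₄) with cost 14112.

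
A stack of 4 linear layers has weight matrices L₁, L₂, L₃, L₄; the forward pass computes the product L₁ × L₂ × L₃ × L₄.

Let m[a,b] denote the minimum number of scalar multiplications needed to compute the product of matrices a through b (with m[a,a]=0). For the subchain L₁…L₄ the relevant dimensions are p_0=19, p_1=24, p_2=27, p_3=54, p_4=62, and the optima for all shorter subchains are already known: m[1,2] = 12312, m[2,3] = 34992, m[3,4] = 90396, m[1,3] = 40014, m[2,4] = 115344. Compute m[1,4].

103626

m[1,4] = min over k∈[1,3] of m[1,k]+m[k+1,4]+p_{0}·p_k·p_{4}.
k=1: 0 + 115344 + 19·24·62 = 143616; k=2: 12312 + 90396 + 19·27·62 = 134514; k=3: 40014 + 0 + 19·54·62 = 103626.
Minimum: 103626 at k=3.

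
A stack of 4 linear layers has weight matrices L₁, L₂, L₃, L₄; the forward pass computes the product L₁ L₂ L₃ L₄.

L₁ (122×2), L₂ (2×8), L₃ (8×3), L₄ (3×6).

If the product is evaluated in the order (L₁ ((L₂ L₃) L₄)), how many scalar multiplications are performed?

(L₂ L₃): 2×8 by 8×3 → 2×3, cost 2·8·3 = 48
((L₂ L₃) L₄): 2×3 by 3×6 → 2×6, cost 2·3·6 = 36; cumulative 84
(L₁ ((L₂ L₃) L₄)): 122×2 by 2×6 → 122×6, cost 122·2·6 = 1464; cumulative 1548
Total: 1548 scalar multiplications.

1548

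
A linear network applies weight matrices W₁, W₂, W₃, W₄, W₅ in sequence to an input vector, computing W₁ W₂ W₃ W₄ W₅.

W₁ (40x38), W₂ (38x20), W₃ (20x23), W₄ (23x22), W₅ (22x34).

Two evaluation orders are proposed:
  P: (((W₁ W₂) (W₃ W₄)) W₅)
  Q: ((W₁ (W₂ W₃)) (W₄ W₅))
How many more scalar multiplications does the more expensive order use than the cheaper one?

Order P = (((W₁ W₂) (W₃ W₄)) W₅): (W₁ W₂): 40×38 by 38×20 → 40×20, cost 40·38·20 = 30400; (W₃ W₄): 20×23 by 23×22 → 20×22, cost 20·23·22 = 10120; ((W₁ W₂) (W₃ W₄)): 40×20 by 20×22 → 40×22, cost 40·20·22 = 17600; cumulative 58120; (((W₁ W₂) (W₃ W₄)) W₅): 40×22 by 22×34 → 40×34, cost 40·22·34 = 29920; cumulative 88040. Total 88040.
Order Q = ((W₁ (W₂ W₃)) (W₄ W₅)): (W₂ W₃): 38×20 by 20×23 → 38×23, cost 38·20·23 = 17480; (W₁ (W₂ W₃)): 40×38 by 38×23 → 40×23, cost 40·38·23 = 34960; cumulative 52440; (W₄ W₅): 23×22 by 22×34 → 23×34, cost 23·22·34 = 17204; ((W₁ (W₂ W₃)) (W₄ W₅)): 40×23 by 23×34 → 40×34, cost 40·23·34 = 31280; cumulative 100924. Total 100924.
Difference: |88040 − 100924| = 12884.

12884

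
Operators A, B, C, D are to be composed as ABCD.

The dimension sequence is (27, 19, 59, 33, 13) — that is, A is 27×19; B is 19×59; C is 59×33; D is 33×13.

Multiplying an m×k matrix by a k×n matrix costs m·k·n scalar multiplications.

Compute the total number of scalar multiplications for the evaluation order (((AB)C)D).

(AB): 27×19 by 19×59 → 27×59, cost 27·19·59 = 30267
((AB)C): 27×59 by 59×33 → 27×33, cost 27·59·33 = 52569; cumulative 82836
(((AB)C)D): 27×33 by 33×13 → 27×13, cost 27·33·13 = 11583; cumulative 94419
Total: 94419 scalar multiplications.

94419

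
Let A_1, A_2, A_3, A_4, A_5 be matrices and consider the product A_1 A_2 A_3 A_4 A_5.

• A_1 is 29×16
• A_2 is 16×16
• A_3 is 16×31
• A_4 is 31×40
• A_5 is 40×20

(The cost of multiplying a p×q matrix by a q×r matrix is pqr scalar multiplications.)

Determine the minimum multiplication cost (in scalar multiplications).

47040

Adjacent pairs: A_1A_2 = 29·16·16 = 7424; A_2A_3 = 16·16·31 = 7936; A_3A_4 = 16·31·40 = 19840; A_4A_5 = 31·40·20 = 24800.
Length 3: A_1..A_3: k=1: 0+7936+29·16·31=22320; k=2: 7424+0+29·16·31=21808 → min 21808 | A_2..A_4: k=2: 0+19840+16·16·40=30080; k=3: 7936+0+16·31·40=27776 → min 27776 | A_3..A_5: k=3: 0+24800+16·31·20=34720; k=4: 19840+0+16·40·20=32640 → min 32640.
Length 4: A_1..A_4: k=1: 0+27776+29·16·40=46336; k=2: 7424+19840+29·16·40=45824; k=3: 21808+0+29·31·40=57768 → min 45824 | A_2..A_5: k=2: 0+32640+16·16·20=37760; k=3: 7936+24800+16·31·20=42656; k=4: 27776+0+16·40·20=40576 → min 37760.
Length 5: A_1..A_5: k=1: 0+37760+29·16·20=47040; k=2: 7424+32640+29·16·20=49344; k=3: 21808+24800+29·31·20=64588; k=4: 45824+0+29·40·20=69024 → min 47040.
Optimal order: (A_1 (A_2 ((A_3 A_4) A_5))) with cost 47040.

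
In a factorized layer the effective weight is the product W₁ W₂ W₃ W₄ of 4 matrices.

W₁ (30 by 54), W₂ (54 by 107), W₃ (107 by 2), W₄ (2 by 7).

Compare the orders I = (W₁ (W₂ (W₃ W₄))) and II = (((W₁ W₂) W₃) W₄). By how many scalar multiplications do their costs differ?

126896

Order I = (W₁ (W₂ (W₃ W₄))): (W₃ W₄): 107×2 by 2×7 → 107×7, cost 107·2·7 = 1498; (W₂ (W₃ W₄)): 54×107 by 107×7 → 54×7, cost 54·107·7 = 40446; cumulative 41944; (W₁ (W₂ (W₃ W₄))): 30×54 by 54×7 → 30×7, cost 30·54·7 = 11340; cumulative 53284. Total 53284.
Order II = (((W₁ W₂) W₃) W₄): (W₁ W₂): 30×54 by 54×107 → 30×107, cost 30·54·107 = 173340; ((W₁ W₂) W₃): 30×107 by 107×2 → 30×2, cost 30·107·2 = 6420; cumulative 179760; (((W₁ W₂) W₃) W₄): 30×2 by 2×7 → 30×7, cost 30·2·7 = 420; cumulative 180180. Total 180180.
Difference: |53284 − 180180| = 126896.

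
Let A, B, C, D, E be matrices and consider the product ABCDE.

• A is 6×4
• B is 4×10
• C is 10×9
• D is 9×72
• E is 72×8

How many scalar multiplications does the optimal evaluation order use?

5448

Adjacent pairs: AB = 6·4·10 = 240; BC = 4·10·9 = 360; CD = 10·9·72 = 6480; DE = 9·72·8 = 5184.
Length 3: A..C: k=1: 0+360+6·4·9=576; k=2: 240+0+6·10·9=780 → min 576 | B..D: k=2: 0+6480+4·10·72=9360; k=3: 360+0+4·9·72=2952 → min 2952 | C..E: k=3: 0+5184+10·9·8=5904; k=4: 6480+0+10·72·8=12240 → min 5904.
Length 4: A..D: k=1: 0+2952+6·4·72=4680; k=2: 240+6480+6·10·72=11040; k=3: 576+0+6·9·72=4464 → min 4464 | B..E: k=2: 0+5904+4·10·8=6224; k=3: 360+5184+4·9·8=5832; k=4: 2952+0+4·72·8=5256 → min 5256.
Length 5: A..E: k=1: 0+5256+6·4·8=5448; k=2: 240+5904+6·10·8=6624; k=3: 576+5184+6·9·8=6192; k=4: 4464+0+6·72·8=7920 → min 5448.
Optimal order: (A(((BC)D)E)) with cost 5448.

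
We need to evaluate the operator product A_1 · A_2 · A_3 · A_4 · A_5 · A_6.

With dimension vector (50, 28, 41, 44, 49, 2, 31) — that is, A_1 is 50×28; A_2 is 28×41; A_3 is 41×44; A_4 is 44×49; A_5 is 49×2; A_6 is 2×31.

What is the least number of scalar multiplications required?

Adjacent pairs: A_1A_2 = 50·28·41 = 57400; A_2A_3 = 28·41·44 = 50512; A_3A_4 = 41·44·49 = 88396; A_4A_5 = 44·49·2 = 4312; A_5A_6 = 49·2·31 = 3038.
Length 3: A_1..A_3: k=1: 0+50512+50·28·44=112112; k=2: 57400+0+50·41·44=147600 → min 112112 | A_2..A_4: k=2: 0+88396+28·41·49=144648; k=3: 50512+0+28·44·49=110880 → min 110880 | A_3..A_5: k=3: 0+4312+41·44·2=7920; k=4: 88396+0+41·49·2=92414 → min 7920 | A_4..A_6: k=4: 0+3038+44·49·31=69874; k=5: 4312+0+44·2·31=7040 → min 7040.
Length 4: A_1..A_4: k=1: 0+110880+50·28·49=179480; k=2: 57400+88396+50·41·49=246246; k=3: 112112+0+50·44·49=219912 → min 179480 | A_2..A_5: k=2: 0+7920+28·41·2=10216; k=3: 50512+4312+28·44·2=57288; k=4: 110880+0+28·49·2=113624 → min 10216 | A_3..A_6: k=3: 0+7040+41·44·31=62964; k=4: 88396+3038+41·49·31=153713; k=5: 7920+0+41·2·31=10462 → min 10462.
Length 5: A_1..A_5: k=1: 0+10216+50·28·2=13016; k=2: 57400+7920+50·41·2=69420; k=3: 112112+4312+50·44·2=120824; k=4: 179480+0+50·49·2=184380 → min 13016 | A_2..A_6: k=2: 0+10462+28·41·31=46050; k=3: 50512+7040+28·44·31=95744; k=4: 110880+3038+28·49·31=156450; k=5: 10216+0+28·2·31=11952 → min 11952.
Length 6: A_1..A_6: k=1: 0+11952+50·28·31=55352; k=2: 57400+10462+50·41·31=131412; k=3: 112112+7040+50·44·31=187352; k=4: 179480+3038+50·49·31=258468; k=5: 13016+0+50·2·31=16116 → min 16116.
Optimal order: ((A_1 · (A_2 · (A_3 · (A_4 · A_5)))) · A_6) with cost 16116.

16116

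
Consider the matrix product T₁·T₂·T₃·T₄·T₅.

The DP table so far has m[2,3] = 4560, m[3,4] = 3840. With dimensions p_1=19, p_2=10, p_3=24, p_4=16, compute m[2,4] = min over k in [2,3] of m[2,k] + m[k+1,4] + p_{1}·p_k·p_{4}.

6880

m[2,4] = min over k∈[2,3] of m[2,k]+m[k+1,4]+p_{1}·p_k·p_{4}.
k=2: 0 + 3840 + 19·10·16 = 6880; k=3: 4560 + 0 + 19·24·16 = 11856.
Minimum: 6880 at k=2.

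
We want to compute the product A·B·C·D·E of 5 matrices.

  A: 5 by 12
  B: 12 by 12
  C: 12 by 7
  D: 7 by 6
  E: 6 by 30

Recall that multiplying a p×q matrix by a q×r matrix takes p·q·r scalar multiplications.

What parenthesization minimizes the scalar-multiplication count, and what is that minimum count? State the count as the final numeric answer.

Adjacent pairs: AB = 5·12·12 = 720; BC = 12·12·7 = 1008; CD = 12·7·6 = 504; DE = 7·6·30 = 1260.
Length 3: A..C: k=1: 0+1008+5·12·7=1428; k=2: 720+0+5·12·7=1140 → min 1140 | B..D: k=2: 0+504+12·12·6=1368; k=3: 1008+0+12·7·6=1512 → min 1368 | C..E: k=3: 0+1260+12·7·30=3780; k=4: 504+0+12·6·30=2664 → min 2664.
Length 4: A..D: k=1: 0+1368+5·12·6=1728; k=2: 720+504+5·12·6=1584; k=3: 1140+0+5·7·6=1350 → min 1350 | B..E: k=2: 0+2664+12·12·30=6984; k=3: 1008+1260+12·7·30=4788; k=4: 1368+0+12·6·30=3528 → min 3528.
Length 5: A..E: k=1: 0+3528+5·12·30=5328; k=2: 720+2664+5·12·30=5184; k=3: 1140+1260+5·7·30=3450; k=4: 1350+0+5·6·30=2250 → min 2250.
Optimal parenthesization: ((((A·B)·C)·D)·E) with cost 2250.

2250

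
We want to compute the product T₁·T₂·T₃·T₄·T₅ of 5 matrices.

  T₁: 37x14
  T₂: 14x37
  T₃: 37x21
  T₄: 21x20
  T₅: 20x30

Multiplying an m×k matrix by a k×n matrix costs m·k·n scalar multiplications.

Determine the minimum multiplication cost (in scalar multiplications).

Adjacent pairs: T₁T₂ = 37·14·37 = 19166; T₂T₃ = 14·37·21 = 10878; T₃T₄ = 37·21·20 = 15540; T₄T₅ = 21·20·30 = 12600.
Length 3: T₁..T₃: k=1: 0+10878+37·14·21=21756; k=2: 19166+0+37·37·21=47915 → min 21756 | T₂..T₄: k=2: 0+15540+14·37·20=25900; k=3: 10878+0+14·21·20=16758 → min 16758 | T₃..T₅: k=3: 0+12600+37·21·30=35910; k=4: 15540+0+37·20·30=37740 → min 35910.
Length 4: T₁..T₄: k=1: 0+16758+37·14·20=27118; k=2: 19166+15540+37·37·20=62086; k=3: 21756+0+37·21·20=37296 → min 27118 | T₂..T₅: k=2: 0+35910+14·37·30=51450; k=3: 10878+12600+14·21·30=32298; k=4: 16758+0+14·20·30=25158 → min 25158.
Length 5: T₁..T₅: k=1: 0+25158+37·14·30=40698; k=2: 19166+35910+37·37·30=96146; k=3: 21756+12600+37·21·30=57666; k=4: 27118+0+37·20·30=49318 → min 40698.
Optimal order: (T₁·(((T₂·T₃)·T₄)·T₅)) with cost 40698.

40698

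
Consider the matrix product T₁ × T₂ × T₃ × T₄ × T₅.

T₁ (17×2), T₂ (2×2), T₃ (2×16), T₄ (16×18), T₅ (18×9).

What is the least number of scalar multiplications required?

Adjacent pairs: T₁T₂ = 17·2·2 = 68; T₂T₃ = 2·2·16 = 64; T₃T₄ = 2·16·18 = 576; T₄T₅ = 16·18·9 = 2592.
Length 3: T₁..T₃: k=1: 0+64+17·2·16=608; k=2: 68+0+17·2·16=612 → min 608 | T₂..T₄: k=2: 0+576+2·2·18=648; k=3: 64+0+2·16·18=640 → min 640 | T₃..T₅: k=3: 0+2592+2·16·9=2880; k=4: 576+0+2·18·9=900 → min 900.
Length 4: T₁..T₄: k=1: 0+640+17·2·18=1252; k=2: 68+576+17·2·18=1256; k=3: 608+0+17·16·18=5504 → min 1252 | T₂..T₅: k=2: 0+900+2·2·9=936; k=3: 64+2592+2·16·9=2944; k=4: 640+0+2·18·9=964 → min 936.
Length 5: T₁..T₅: k=1: 0+936+17·2·9=1242; k=2: 68+900+17·2·9=1274; k=3: 608+2592+17·16·9=5648; k=4: 1252+0+17·18·9=4006 → min 1242.
Optimal order: (T₁ × (T₂ × ((T₃ × T₄) × T₅))) with cost 1242.

1242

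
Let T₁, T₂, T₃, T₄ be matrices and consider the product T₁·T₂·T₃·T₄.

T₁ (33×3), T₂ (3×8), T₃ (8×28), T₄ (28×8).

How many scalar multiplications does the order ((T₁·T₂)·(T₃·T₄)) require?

4696

(T₁·T₂): 33×3 by 3×8 → 33×8, cost 33·3·8 = 792
(T₃·T₄): 8×28 by 28×8 → 8×8, cost 8·28·8 = 1792
((T₁·T₂)·(T₃·T₄)): 33×8 by 8×8 → 33×8, cost 33·8·8 = 2112; cumulative 4696
Total: 4696 scalar multiplications.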